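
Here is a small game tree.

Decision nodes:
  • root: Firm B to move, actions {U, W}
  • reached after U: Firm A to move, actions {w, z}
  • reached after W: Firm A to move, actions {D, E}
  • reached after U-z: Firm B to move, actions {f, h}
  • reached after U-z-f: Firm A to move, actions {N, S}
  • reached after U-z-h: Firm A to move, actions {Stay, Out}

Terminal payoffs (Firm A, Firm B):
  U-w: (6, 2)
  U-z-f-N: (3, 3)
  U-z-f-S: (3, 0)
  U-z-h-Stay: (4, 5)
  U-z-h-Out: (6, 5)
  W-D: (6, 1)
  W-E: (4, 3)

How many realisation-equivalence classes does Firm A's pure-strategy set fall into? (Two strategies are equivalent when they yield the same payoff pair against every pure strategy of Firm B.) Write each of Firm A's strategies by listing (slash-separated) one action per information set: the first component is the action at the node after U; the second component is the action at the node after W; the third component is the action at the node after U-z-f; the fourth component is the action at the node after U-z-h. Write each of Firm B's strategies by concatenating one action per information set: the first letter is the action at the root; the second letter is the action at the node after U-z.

Firm A has 16 pure strategies: w/D/N/Stay, w/D/N/Out, w/D/S/Stay, w/D/S/Out, w/E/N/Stay, w/E/N/Out, w/E/S/Stay, w/E/S/Out, z/D/N/Stay, z/D/N/Out, z/D/S/Stay, z/D/S/Out, z/E/N/Stay, z/E/N/Out, z/E/S/Stay, z/E/S/Out. Columns: Uf, Uh, Wf, Wh.
{w/D/N/Stay, w/D/N/Out, w/D/S/Stay, w/D/S/Out} → row (6,2) (6,2) (6,1) (6,1)
{w/E/N/Stay, w/E/N/Out, w/E/S/Stay, w/E/S/Out} → row (6,2) (6,2) (4,3) (4,3)
{z/D/N/Stay} → row (3,3) (4,5) (6,1) (6,1)
{z/D/N/Out} → row (3,3) (6,5) (6,1) (6,1)
{z/D/S/Stay} → row (3,0) (4,5) (6,1) (6,1)
{z/D/S/Out} → row (3,0) (6,5) (6,1) (6,1)
{z/E/N/Stay} → row (3,3) (4,5) (4,3) (4,3)
{z/E/N/Out} → row (3,3) (6,5) (4,3) (4,3)
{z/E/S/Stay} → row (3,0) (4,5) (4,3) (4,3)
{z/E/S/Out} → row (3,0) (6,5) (4,3) (4,3)
That's 10 distinct rows out of 16 strategies.

10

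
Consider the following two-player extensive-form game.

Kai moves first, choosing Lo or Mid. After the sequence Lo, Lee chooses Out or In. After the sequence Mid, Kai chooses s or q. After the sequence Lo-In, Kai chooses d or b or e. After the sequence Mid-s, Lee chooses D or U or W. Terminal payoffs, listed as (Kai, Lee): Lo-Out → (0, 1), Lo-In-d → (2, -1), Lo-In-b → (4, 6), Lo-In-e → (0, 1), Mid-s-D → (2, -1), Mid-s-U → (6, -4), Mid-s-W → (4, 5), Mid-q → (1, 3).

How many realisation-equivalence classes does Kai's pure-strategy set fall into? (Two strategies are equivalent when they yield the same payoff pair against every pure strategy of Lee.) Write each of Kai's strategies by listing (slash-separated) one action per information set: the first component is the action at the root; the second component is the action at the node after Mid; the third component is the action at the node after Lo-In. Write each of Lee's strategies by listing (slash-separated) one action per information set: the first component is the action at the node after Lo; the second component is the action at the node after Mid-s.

Kai has 12 pure strategies: Lo/s/d, Lo/s/b, Lo/s/e, Lo/q/d, Lo/q/b, Lo/q/e, Mid/s/d, Mid/s/b, Mid/s/e, Mid/q/d, Mid/q/b, Mid/q/e. Columns: Out/D, Out/U, Out/W, In/D, In/U, In/W.
{Lo/s/d, Lo/q/d} → row (0,1) (0,1) (0,1) (2,-1) (2,-1) (2,-1)
{Lo/s/b, Lo/q/b} → row (0,1) (0,1) (0,1) (4,6) (4,6) (4,6)
{Lo/s/e, Lo/q/e} → row (0,1) (0,1) (0,1) (0,1) (0,1) (0,1)
{Mid/s/d, Mid/s/b, Mid/s/e} → row (2,-1) (6,-4) (4,5) (2,-1) (6,-4) (4,5)
{Mid/q/d, Mid/q/b, Mid/q/e} → row (1,3) (1,3) (1,3) (1,3) (1,3) (1,3)
That's 5 distinct rows out of 12 strategies.

5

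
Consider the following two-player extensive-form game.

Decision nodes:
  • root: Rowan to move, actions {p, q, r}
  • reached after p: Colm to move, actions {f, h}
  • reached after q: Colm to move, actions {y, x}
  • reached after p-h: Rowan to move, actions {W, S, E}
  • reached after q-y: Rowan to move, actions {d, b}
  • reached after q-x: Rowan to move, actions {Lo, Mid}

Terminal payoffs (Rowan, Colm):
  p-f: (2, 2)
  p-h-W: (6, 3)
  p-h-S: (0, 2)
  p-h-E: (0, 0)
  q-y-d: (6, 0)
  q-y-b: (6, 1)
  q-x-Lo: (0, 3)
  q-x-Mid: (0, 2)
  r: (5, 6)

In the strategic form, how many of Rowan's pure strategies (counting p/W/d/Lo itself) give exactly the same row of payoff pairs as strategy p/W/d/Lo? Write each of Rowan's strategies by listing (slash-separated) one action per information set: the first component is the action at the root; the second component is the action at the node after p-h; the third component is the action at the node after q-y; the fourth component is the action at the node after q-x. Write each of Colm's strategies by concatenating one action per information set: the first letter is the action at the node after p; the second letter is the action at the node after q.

Row for p/W/d/Lo (columns fy, fx, hy, hx): (2,2) (2,2) (6,3) (6,3).
Under p/W/d/Lo, Rowan's choice at the node after q-y and at the node after q-x can never be reached regardless of what Colm does, so varying those choices leaves every outcome unchanged.
Holding the reachable choices fixed and varying the unreachable ones freely already gives 2 × 2 = 4 equivalent strategies.
No other strategy reproduces this row, so those 4 are the full class: p/W/d/Lo, p/W/d/Mid, p/W/b/Lo, p/W/b/Mid.

4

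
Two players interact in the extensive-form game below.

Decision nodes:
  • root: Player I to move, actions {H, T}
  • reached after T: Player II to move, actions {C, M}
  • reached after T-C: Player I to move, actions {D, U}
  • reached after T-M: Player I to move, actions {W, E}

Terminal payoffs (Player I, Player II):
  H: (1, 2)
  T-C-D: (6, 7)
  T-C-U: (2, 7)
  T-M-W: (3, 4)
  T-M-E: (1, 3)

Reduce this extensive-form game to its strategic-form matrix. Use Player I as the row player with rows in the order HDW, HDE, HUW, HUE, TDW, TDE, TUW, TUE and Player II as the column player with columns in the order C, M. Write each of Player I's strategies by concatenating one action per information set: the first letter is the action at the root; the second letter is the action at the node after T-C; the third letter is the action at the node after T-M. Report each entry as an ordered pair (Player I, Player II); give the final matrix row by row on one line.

HDW: (1,2) (1,2) | HDE: (1,2) (1,2) | HUW: (1,2) (1,2) | HUE: (1,2) (1,2) | TDW: (6,7) (3,4) | TDE: (6,7) (1,3) | TUW: (2,7) (3,4) | TUE: (2,7) (1,3)

            C        M
 HDW    (1,2)    (1,2)
 HDE    (1,2)    (1,2)
 HUW    (1,2)    (1,2)
 HUE    (1,2)    (1,2)
 TDW    (6,7)    (3,4)
 TDE    (6,7)    (1,3)
 TUW    (2,7)    (3,4)
 TUE    (2,7)    (1,3)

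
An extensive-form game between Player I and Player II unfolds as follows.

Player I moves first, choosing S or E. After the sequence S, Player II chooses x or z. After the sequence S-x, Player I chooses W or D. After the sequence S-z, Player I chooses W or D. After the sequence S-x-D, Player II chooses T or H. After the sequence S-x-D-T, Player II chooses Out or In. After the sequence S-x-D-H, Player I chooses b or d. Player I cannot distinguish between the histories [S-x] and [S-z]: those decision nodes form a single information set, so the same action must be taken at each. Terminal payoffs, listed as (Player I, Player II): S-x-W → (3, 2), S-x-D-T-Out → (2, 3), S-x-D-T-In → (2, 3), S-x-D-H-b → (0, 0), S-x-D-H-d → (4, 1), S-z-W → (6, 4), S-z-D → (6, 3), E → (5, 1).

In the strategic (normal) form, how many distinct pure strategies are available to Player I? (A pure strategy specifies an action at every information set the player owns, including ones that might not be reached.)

8

Player I owns the root with actions {S, E} — two choices.
Player I owns the information set {S-x, S-z} with actions {W, D} — two choices.
Player I owns the node after S-x-D-H with actions {b, d} — two choices.
A pure strategy fixes one action at each information set independently, so the count is the product 2 × 2 × 2 = 8.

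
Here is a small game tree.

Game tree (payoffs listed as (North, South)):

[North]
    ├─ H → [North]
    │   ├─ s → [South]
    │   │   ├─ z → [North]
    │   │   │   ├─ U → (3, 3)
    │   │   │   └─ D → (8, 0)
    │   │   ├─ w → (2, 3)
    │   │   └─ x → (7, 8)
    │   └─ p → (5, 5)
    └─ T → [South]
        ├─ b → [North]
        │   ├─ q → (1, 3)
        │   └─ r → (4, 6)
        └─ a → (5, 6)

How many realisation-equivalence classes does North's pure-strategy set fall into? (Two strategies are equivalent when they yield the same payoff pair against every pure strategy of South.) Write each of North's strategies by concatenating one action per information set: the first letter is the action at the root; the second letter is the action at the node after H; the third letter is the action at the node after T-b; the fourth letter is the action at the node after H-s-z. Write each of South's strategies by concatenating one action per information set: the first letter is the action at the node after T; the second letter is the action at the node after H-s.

North has 16 pure strategies: HsqU, HsqD, HsrU, HsrD, HpqU, HpqD, HprU, HprD, TsqU, TsqD, TsrU, TsrD, TpqU, TpqD, TprU, TprD. Columns: bz, bw, bx, az, aw, ax.
{HsqU, HsrU} → row (3,3) (2,3) (7,8) (3,3) (2,3) (7,8)
{HsqD, HsrD} → row (8,0) (2,3) (7,8) (8,0) (2,3) (7,8)
{HpqU, HpqD, HprU, HprD} → row (5,5) (5,5) (5,5) (5,5) (5,5) (5,5)
{TsqU, TsqD, TpqU, TpqD} → row (1,3) (1,3) (1,3) (5,6) (5,6) (5,6)
{TsrU, TsrD, TprU, TprD} → row (4,6) (4,6) (4,6) (5,6) (5,6) (5,6)
That's 5 distinct rows out of 16 strategies.

5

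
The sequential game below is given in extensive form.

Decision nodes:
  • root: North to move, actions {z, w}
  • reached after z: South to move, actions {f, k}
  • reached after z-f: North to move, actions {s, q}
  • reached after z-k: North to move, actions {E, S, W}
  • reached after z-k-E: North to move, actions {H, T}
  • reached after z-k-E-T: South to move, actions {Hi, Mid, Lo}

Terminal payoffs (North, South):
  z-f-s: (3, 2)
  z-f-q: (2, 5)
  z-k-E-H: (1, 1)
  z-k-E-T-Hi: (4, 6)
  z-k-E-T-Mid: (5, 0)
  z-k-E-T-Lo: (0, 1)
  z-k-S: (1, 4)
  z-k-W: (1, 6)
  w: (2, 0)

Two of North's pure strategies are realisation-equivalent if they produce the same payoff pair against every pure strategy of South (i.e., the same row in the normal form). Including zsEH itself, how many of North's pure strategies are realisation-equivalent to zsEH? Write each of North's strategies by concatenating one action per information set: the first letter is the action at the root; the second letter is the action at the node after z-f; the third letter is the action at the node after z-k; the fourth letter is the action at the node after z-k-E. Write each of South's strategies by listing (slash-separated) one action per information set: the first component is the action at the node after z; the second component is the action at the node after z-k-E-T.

1

Row for zsEH (columns f/Hi, f/Mid, f/Lo, k/Hi, k/Mid, k/Lo): (3,2) (3,2) (3,2) (1,1) (1,1) (1,1).
Every one of North's information sets is on the play path for some reply by South when North follows zsEH.
Changing the action at any of them therefore changes at least one column, so only zsEH itself gives this row.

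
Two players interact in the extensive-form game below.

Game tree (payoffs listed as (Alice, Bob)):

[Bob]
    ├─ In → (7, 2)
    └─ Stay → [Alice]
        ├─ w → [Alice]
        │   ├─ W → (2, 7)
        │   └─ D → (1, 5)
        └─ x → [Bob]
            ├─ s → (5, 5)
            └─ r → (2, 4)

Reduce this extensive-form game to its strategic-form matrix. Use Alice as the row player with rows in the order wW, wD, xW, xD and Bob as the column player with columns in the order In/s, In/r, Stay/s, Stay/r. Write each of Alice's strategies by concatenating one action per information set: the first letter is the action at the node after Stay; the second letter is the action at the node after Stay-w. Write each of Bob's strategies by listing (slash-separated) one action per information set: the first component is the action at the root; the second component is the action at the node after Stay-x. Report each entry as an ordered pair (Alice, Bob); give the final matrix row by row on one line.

wW: (7,2) (7,2) (2,7) (2,7) | wD: (7,2) (7,2) (1,5) (1,5) | xW: (7,2) (7,2) (5,5) (2,4) | xD: (7,2) (7,2) (5,5) (2,4)

Row wW: In/s→(7,2), In/r→(7,2), Stay/s→(2,7), Stay/r→(2,7)
Row wD: In/s→(7,2), In/r→(7,2), Stay/s→(1,5), Stay/r→(1,5)
Row xW: In/s→(7,2), In/r→(7,2), Stay/s→(5,5), Stay/r→(2,4)
Row xD: In/s→(7,2), In/r→(7,2), Stay/s→(5,5), Stay/r→(2,4)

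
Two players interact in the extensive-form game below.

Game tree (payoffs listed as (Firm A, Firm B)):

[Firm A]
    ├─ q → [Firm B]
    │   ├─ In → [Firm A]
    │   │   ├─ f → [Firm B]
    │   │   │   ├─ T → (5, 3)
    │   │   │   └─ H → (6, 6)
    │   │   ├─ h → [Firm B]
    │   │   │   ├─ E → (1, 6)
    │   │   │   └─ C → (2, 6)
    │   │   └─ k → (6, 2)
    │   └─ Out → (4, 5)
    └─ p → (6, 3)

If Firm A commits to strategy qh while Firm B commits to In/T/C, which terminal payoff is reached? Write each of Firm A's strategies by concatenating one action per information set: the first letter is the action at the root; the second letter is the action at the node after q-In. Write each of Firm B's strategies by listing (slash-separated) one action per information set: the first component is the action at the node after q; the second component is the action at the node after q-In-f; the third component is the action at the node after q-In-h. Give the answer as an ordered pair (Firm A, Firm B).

Trace the play path from the root:
  Firm A plays q
  Firm B plays In at [q]
  Firm A plays h at [q-In]
  Firm B plays C at [q-In-h]
→ terminal payoff (2, 6).
(Firm B's choice at the node after q-In-f is never reached on this path, so it doesn't affect the outcome.)

(2, 6)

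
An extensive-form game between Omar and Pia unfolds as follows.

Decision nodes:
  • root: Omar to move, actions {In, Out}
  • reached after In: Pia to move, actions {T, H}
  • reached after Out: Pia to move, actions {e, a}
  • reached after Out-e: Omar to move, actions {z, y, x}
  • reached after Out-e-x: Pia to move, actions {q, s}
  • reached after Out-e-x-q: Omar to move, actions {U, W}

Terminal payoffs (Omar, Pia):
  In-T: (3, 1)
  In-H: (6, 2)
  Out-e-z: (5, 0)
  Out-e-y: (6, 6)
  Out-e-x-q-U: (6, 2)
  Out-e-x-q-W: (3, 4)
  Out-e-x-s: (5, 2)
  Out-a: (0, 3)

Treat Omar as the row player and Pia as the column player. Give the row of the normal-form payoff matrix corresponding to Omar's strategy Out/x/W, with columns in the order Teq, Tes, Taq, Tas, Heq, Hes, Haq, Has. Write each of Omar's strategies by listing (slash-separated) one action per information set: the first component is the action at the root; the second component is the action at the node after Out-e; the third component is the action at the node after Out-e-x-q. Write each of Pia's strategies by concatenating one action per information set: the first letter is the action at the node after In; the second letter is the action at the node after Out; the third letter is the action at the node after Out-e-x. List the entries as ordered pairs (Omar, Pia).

(3,4) (5,2) (0,3) (0,3) (3,4) (5,2) (0,3) (0,3)

vs Teq: Omar plays Out → Pia plays e at [Out] → Omar plays x at [Out-e] → Pia plays q at [Out-e-x] → Omar plays W at [Out-e-x-q] → (3, 4)
vs Tes: Omar plays Out → Pia plays e at [Out] → Omar plays x at [Out-e] → Pia plays s at [Out-e-x] → (5, 2)
vs Taq: Omar plays Out → Pia plays a at [Out] → (0, 3)
vs Tas: Omar plays Out → Pia plays a at [Out] → (0, 3)
vs Heq: Omar plays Out → Pia plays e at [Out] → Omar plays x at [Out-e] → Pia plays q at [Out-e-x] → Omar plays W at [Out-e-x-q] → (3, 4)
vs Hes: Omar plays Out → Pia plays e at [Out] → Omar plays x at [Out-e] → Pia plays s at [Out-e-x] → (5, 2)
vs Haq: Omar plays Out → Pia plays a at [Out] → (0, 3)
vs Has: Omar plays Out → Pia plays a at [Out] → (0, 3)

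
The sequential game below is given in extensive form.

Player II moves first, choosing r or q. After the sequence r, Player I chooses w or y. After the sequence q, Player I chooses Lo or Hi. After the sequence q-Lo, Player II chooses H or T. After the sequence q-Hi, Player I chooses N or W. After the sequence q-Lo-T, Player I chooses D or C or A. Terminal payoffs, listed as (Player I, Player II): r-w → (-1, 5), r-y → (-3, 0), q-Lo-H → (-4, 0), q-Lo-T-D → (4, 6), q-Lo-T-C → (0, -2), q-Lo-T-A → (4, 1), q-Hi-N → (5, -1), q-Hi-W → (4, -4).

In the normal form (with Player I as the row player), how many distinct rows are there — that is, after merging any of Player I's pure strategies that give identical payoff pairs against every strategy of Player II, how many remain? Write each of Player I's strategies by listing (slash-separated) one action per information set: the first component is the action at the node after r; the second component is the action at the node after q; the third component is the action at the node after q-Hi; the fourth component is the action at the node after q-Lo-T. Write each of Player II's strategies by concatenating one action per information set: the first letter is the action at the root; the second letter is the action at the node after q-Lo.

10

Player I has 24 pure strategies: w/Lo/N/D, w/Lo/N/C, w/Lo/N/A, w/Lo/W/D, w/Lo/W/C, w/Lo/W/A, w/Hi/N/D, w/Hi/N/C, w/Hi/N/A, w/Hi/W/D, w/Hi/W/C, w/Hi/W/A, y/Lo/N/D, y/Lo/N/C, y/Lo/N/A, y/Lo/W/D, y/Lo/W/C, y/Lo/W/A, y/Hi/N/D, y/Hi/N/C, y/Hi/N/A, y/Hi/W/D, y/Hi/W/C, y/Hi/W/A. Columns: rH, rT, qH, qT.
{w/Lo/N/D, w/Lo/W/D} → row (-1,5) (-1,5) (-4,0) (4,6)
{w/Lo/N/C, w/Lo/W/C} → row (-1,5) (-1,5) (-4,0) (0,-2)
{w/Lo/N/A, w/Lo/W/A} → row (-1,5) (-1,5) (-4,0) (4,1)
{w/Hi/N/D, w/Hi/N/C, w/Hi/N/A} → row (-1,5) (-1,5) (5,-1) (5,-1)
{w/Hi/W/D, w/Hi/W/C, w/Hi/W/A} → row (-1,5) (-1,5) (4,-4) (4,-4)
{y/Lo/N/D, y/Lo/W/D} → row (-3,0) (-3,0) (-4,0) (4,6)
{y/Lo/N/C, y/Lo/W/C} → row (-3,0) (-3,0) (-4,0) (0,-2)
{y/Lo/N/A, y/Lo/W/A} → row (-3,0) (-3,0) (-4,0) (4,1)
{y/Hi/N/D, y/Hi/N/C, y/Hi/N/A} → row (-3,0) (-3,0) (5,-1) (5,-1)
{y/Hi/W/D, y/Hi/W/C, y/Hi/W/A} → row (-3,0) (-3,0) (4,-4) (4,-4)
That's 10 distinct rows out of 24 strategies.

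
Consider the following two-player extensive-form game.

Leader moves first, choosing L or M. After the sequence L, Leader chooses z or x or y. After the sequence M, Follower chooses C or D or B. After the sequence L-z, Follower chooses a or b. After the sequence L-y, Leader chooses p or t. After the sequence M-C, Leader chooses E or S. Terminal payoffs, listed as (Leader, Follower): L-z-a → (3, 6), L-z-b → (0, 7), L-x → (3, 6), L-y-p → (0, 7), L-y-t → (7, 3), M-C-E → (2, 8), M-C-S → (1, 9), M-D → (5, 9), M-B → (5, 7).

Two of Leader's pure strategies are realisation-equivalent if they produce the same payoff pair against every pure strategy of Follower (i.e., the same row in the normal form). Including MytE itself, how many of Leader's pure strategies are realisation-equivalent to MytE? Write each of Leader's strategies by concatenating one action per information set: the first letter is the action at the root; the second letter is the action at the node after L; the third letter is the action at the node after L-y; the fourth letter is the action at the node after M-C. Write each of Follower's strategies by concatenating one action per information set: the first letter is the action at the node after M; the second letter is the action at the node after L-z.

6

Row for MytE (columns Ca, Cb, Da, Db, Ba, Bb): (2,8) (2,8) (5,9) (5,9) (5,7) (5,7).
Under MytE, Leader's choice at the node after L and at the node after L-y can never be reached regardless of what Follower does, so varying those choices leaves every outcome unchanged.
Holding the reachable choices fixed and varying the unreachable ones freely already gives 3 × 2 = 6 equivalent strategies.
No other strategy reproduces this row, so those 6 are the full class: MzpE, MztE, MxpE, MxtE, MypE, MytE.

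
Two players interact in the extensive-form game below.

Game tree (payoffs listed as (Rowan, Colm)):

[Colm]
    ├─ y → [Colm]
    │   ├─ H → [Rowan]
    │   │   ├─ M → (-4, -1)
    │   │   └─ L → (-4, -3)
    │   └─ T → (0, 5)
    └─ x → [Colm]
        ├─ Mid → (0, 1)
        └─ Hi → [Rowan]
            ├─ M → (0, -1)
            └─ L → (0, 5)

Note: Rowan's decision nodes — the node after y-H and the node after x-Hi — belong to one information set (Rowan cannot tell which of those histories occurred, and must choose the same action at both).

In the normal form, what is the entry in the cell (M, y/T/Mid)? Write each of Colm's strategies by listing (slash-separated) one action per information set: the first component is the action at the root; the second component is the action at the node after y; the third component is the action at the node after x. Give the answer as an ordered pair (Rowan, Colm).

Trace the play path from the root:
  Colm plays y
  Colm plays T at [y]
→ terminal payoff (0, 5).
(Rowan's choice at the information set {y-H, x-Hi} is never reached on this path, so it doesn't affect the outcome.)

(0, 5)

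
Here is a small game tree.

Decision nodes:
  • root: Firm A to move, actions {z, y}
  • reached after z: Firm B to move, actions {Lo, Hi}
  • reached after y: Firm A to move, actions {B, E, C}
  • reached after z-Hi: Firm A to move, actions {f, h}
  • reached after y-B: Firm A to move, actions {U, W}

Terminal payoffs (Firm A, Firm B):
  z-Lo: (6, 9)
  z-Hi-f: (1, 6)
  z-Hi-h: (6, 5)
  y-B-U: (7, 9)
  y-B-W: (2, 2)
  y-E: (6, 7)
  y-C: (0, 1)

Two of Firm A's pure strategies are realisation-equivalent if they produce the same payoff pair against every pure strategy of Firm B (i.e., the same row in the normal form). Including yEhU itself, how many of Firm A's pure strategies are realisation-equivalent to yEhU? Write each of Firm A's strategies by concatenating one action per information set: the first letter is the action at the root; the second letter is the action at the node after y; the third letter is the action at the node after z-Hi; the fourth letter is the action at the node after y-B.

Row for yEhU (columns Lo, Hi): (6,7) (6,7).
Under yEhU, Firm A's choice at the node after z-Hi and at the node after y-B can never be reached regardless of what Firm B does, so varying those choices leaves every outcome unchanged.
Holding the reachable choices fixed and varying the unreachable ones freely already gives 2 × 2 = 4 equivalent strategies.
No other strategy reproduces this row, so those 4 are the full class: yEfU, yEfW, yEhU, yEhW.

4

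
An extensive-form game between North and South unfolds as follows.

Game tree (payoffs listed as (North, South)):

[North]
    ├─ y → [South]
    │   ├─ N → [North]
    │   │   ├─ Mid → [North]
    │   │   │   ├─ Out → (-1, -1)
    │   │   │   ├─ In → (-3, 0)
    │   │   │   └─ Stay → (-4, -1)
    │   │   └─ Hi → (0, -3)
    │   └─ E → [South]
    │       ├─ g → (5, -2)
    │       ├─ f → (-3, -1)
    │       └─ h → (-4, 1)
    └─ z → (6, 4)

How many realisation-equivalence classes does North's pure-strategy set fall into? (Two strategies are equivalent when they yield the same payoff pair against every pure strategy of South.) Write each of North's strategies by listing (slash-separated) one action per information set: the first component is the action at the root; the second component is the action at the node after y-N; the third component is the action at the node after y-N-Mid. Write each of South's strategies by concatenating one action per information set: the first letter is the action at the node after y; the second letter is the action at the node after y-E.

North has 12 pure strategies: y/Mid/Out, y/Mid/In, y/Mid/Stay, y/Hi/Out, y/Hi/In, y/Hi/Stay, z/Mid/Out, z/Mid/In, z/Mid/Stay, z/Hi/Out, z/Hi/In, z/Hi/Stay. Columns: Ng, Nf, Nh, Eg, Ef, Eh.
{y/Mid/Out} → row (-1,-1) (-1,-1) (-1,-1) (5,-2) (-3,-1) (-4,1)
{y/Mid/In} → row (-3,0) (-3,0) (-3,0) (5,-2) (-3,-1) (-4,1)
{y/Mid/Stay} → row (-4,-1) (-4,-1) (-4,-1) (5,-2) (-3,-1) (-4,1)
{y/Hi/Out, y/Hi/In, y/Hi/Stay} → row (0,-3) (0,-3) (0,-3) (5,-2) (-3,-1) (-4,1)
{z/Mid/Out, z/Mid/In, z/Mid/Stay, z/Hi/Out, z/Hi/In, z/Hi/Stay} → row (6,4) (6,4) (6,4) (6,4) (6,4) (6,4)
That's 5 distinct rows out of 12 strategies.

5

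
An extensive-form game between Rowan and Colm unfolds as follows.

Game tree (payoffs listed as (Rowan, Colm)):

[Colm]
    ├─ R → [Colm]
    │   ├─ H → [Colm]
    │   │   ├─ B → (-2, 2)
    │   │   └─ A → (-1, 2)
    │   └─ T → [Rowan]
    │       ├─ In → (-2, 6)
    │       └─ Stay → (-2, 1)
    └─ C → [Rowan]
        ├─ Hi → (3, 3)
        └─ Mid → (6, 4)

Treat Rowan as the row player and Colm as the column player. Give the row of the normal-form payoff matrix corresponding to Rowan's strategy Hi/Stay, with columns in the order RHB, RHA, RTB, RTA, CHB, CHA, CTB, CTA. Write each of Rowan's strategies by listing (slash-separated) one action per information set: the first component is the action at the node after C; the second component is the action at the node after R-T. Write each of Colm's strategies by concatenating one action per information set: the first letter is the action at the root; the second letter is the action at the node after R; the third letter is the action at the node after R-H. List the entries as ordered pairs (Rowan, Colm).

vs RHB: Colm plays R → Colm plays H at [R] → Colm plays B at [R-H] → (-2, 2)
vs RHA: Colm plays R → Colm plays H at [R] → Colm plays A at [R-H] → (-1, 2)
vs RTB: Colm plays R → Colm plays T at [R] → Rowan plays Stay at [R-T] → (-2, 1)
vs RTA: Colm plays R → Colm plays T at [R] → Rowan plays Stay at [R-T] → (-2, 1)
vs CHB: Colm plays C → Rowan plays Hi at [C] → (3, 3)
vs CHA: Colm plays C → Rowan plays Hi at [C] → (3, 3)
vs CTB: Colm plays C → Rowan plays Hi at [C] → (3, 3)
vs CTA: Colm plays C → Rowan plays Hi at [C] → (3, 3)

(-2,2) (-1,2) (-2,1) (-2,1) (3,3) (3,3) (3,3) (3,3)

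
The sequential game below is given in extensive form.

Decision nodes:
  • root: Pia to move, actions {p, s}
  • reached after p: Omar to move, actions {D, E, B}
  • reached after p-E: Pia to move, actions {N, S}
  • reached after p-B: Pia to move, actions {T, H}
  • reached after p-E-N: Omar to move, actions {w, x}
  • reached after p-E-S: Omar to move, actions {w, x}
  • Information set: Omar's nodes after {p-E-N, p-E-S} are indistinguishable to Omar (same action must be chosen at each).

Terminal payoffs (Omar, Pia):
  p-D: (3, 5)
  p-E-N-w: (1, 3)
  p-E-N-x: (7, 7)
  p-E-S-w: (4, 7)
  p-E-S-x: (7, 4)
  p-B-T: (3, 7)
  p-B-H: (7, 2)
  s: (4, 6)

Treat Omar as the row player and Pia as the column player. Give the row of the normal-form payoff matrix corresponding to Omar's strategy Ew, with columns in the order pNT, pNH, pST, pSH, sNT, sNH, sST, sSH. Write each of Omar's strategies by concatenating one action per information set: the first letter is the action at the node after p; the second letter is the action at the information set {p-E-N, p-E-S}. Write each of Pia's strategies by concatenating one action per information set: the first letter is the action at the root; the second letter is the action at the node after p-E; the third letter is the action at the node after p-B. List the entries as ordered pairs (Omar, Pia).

vs pNT: Pia plays p → Omar plays E at [p] → Pia plays N at [p-E] → Omar plays w at [p-E-N] → (1, 3)
vs pNH: Pia plays p → Omar plays E at [p] → Pia plays N at [p-E] → Omar plays w at [p-E-N] → (1, 3)
vs pST: Pia plays p → Omar plays E at [p] → Pia plays S at [p-E] → Omar plays w at [p-E-S] → (4, 7)
vs pSH: Pia plays p → Omar plays E at [p] → Pia plays S at [p-E] → Omar plays w at [p-E-S] → (4, 7)
vs sNT: Pia plays s → (4, 6)
vs sNH: Pia plays s → (4, 6)
vs sST: Pia plays s → (4, 6)
vs sSH: Pia plays s → (4, 6)

(1,3) (1,3) (4,7) (4,7) (4,6) (4,6) (4,6) (4,6)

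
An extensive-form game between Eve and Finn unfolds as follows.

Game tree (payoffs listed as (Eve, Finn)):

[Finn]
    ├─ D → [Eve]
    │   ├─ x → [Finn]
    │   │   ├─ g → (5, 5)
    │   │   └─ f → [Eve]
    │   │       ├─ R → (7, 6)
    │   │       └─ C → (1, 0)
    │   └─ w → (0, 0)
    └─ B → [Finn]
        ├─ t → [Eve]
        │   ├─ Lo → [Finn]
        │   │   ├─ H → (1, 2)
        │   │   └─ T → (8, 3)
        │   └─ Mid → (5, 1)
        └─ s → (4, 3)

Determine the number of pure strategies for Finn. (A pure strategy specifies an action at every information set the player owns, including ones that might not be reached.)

16

Finn owns the root with actions {D, B} — two choices.
Finn owns the node after B with actions {t, s} — two choices.
Finn owns the node after D-x with actions {g, f} — two choices.
Finn owns the node after B-t-Lo with actions {H, T} — two choices.
A pure strategy fixes one action at each information set independently, so the count is the product 2 × 2 × 2 × 2 = 16.
(For reference, Eve has 8 pure strategies, giving a 16×8 normal-form matrix.)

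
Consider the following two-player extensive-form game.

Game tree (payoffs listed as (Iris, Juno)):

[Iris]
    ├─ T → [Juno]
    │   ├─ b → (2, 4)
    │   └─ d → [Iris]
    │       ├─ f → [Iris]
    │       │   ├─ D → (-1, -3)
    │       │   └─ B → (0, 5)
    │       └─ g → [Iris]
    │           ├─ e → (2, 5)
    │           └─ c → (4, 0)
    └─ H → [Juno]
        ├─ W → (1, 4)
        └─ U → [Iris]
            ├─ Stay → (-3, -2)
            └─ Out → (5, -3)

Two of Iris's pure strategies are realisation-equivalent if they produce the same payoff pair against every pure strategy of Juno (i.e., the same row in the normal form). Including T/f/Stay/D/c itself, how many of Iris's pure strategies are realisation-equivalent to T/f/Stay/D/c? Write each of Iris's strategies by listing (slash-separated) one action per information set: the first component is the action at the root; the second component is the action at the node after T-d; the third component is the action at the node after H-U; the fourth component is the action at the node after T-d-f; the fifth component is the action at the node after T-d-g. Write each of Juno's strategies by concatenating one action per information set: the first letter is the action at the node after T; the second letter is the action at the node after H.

4

Row for T/f/Stay/D/c (columns bW, bU, dW, dU): (2,4) (2,4) (-1,-3) (-1,-3).
Under T/f/Stay/D/c, Iris's choice at the node after H-U and at the node after T-d-g can never be reached regardless of what Juno does, so varying those choices leaves every outcome unchanged.
Holding the reachable choices fixed and varying the unreachable ones freely already gives 2 × 2 = 4 equivalent strategies.
No other strategy reproduces this row, so those 4 are the full class: T/f/Stay/D/e, T/f/Stay/D/c, T/f/Out/D/e, T/f/Out/D/c.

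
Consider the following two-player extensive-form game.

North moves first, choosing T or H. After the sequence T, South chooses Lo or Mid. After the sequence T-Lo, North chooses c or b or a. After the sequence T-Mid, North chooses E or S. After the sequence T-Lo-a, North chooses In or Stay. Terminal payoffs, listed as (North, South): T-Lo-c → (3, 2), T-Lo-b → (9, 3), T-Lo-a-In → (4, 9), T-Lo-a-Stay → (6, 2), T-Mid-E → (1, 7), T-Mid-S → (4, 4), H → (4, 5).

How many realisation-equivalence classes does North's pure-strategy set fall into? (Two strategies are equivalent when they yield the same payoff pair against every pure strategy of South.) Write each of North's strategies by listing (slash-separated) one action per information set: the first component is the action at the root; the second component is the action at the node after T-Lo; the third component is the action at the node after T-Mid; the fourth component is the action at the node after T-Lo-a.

North has 24 pure strategies: T/c/E/In, T/c/E/Stay, T/c/S/In, T/c/S/Stay, T/b/E/In, T/b/E/Stay, T/b/S/In, T/b/S/Stay, T/a/E/In, T/a/E/Stay, T/a/S/In, T/a/S/Stay, H/c/E/In, H/c/E/Stay, H/c/S/In, H/c/S/Stay, H/b/E/In, H/b/E/Stay, H/b/S/In, H/b/S/Stay, H/a/E/In, H/a/E/Stay, H/a/S/In, H/a/S/Stay. Columns: Lo, Mid.
{T/c/E/In, T/c/E/Stay} → row (3,2) (1,7)
{T/c/S/In, T/c/S/Stay} → row (3,2) (4,4)
{T/b/E/In, T/b/E/Stay} → row (9,3) (1,7)
{T/b/S/In, T/b/S/Stay} → row (9,3) (4,4)
{T/a/E/In} → row (4,9) (1,7)
{T/a/E/Stay} → row (6,2) (1,7)
{T/a/S/In} → row (4,9) (4,4)
{T/a/S/Stay} → row (6,2) (4,4)
{H/c/E/In, H/c/E/Stay, H/c/S/In, H/c/S/Stay, H/b/E/In, H/b/E/Stay, H/b/S/In, H/b/S/Stay, H/a/E/In, H/a/E/Stay, H/a/S/In, H/a/S/Stay} → row (4,5) (4,5)
That's 9 distinct rows out of 24 strategies.

9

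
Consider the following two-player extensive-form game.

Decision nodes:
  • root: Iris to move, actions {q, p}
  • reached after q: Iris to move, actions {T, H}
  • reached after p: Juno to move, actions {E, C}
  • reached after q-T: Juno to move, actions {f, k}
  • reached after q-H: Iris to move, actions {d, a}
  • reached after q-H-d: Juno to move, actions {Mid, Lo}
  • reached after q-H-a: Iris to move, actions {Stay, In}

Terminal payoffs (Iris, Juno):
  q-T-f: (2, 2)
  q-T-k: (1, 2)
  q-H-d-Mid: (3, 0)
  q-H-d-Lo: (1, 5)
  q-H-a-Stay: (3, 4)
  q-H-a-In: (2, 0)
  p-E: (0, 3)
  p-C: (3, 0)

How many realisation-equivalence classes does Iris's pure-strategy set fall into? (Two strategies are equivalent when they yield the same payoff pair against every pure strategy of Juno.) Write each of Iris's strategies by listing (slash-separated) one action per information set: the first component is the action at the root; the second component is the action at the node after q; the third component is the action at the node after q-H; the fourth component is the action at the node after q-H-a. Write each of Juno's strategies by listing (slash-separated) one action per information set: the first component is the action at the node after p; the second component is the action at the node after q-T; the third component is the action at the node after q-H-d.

5

Iris has 16 pure strategies: q/T/d/Stay, q/T/d/In, q/T/a/Stay, q/T/a/In, q/H/d/Stay, q/H/d/In, q/H/a/Stay, q/H/a/In, p/T/d/Stay, p/T/d/In, p/T/a/Stay, p/T/a/In, p/H/d/Stay, p/H/d/In, p/H/a/Stay, p/H/a/In. Columns: E/f/Mid, E/f/Lo, E/k/Mid, E/k/Lo, C/f/Mid, C/f/Lo, C/k/Mid, C/k/Lo.
{q/T/d/Stay, q/T/d/In, q/T/a/Stay, q/T/a/In} → row (2,2) (2,2) (1,2) (1,2) (2,2) (2,2) (1,2) (1,2)
{q/H/d/Stay, q/H/d/In} → row (3,0) (1,5) (3,0) (1,5) (3,0) (1,5) (3,0) (1,5)
{q/H/a/Stay} → row (3,4) (3,4) (3,4) (3,4) (3,4) (3,4) (3,4) (3,4)
{q/H/a/In} → row (2,0) (2,0) (2,0) (2,0) (2,0) (2,0) (2,0) (2,0)
{p/T/d/Stay, p/T/d/In, p/T/a/Stay, p/T/a/In, p/H/d/Stay, p/H/d/In, p/H/a/Stay, p/H/a/In} → row (0,3) (0,3) (0,3) (0,3) (3,0) (3,0) (3,0) (3,0)
That's 5 distinct rows out of 16 strategies.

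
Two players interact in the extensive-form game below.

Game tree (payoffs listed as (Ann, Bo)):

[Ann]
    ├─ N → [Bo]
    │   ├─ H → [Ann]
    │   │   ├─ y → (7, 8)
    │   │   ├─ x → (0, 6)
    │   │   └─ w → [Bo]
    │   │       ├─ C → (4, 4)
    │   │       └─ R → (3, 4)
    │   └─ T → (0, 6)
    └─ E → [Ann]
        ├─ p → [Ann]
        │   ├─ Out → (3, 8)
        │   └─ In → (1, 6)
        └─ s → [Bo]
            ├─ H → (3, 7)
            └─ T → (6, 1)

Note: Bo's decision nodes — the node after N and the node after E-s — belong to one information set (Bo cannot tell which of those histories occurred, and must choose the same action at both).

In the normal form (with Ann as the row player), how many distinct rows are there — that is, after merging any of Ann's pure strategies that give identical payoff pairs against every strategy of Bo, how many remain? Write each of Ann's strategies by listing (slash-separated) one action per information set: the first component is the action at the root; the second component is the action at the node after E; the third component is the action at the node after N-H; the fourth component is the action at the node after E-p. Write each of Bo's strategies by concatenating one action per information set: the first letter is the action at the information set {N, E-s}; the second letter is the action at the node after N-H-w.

Ann has 24 pure strategies: N/p/y/Out, N/p/y/In, N/p/x/Out, N/p/x/In, N/p/w/Out, N/p/w/In, N/s/y/Out, N/s/y/In, N/s/x/Out, N/s/x/In, N/s/w/Out, N/s/w/In, E/p/y/Out, E/p/y/In, E/p/x/Out, E/p/x/In, E/p/w/Out, E/p/w/In, E/s/y/Out, E/s/y/In, E/s/x/Out, E/s/x/In, E/s/w/Out, E/s/w/In. Columns: HC, HR, TC, TR.
{N/p/y/Out, N/p/y/In, N/s/y/Out, N/s/y/In} → row (7,8) (7,8) (0,6) (0,6)
{N/p/x/Out, N/p/x/In, N/s/x/Out, N/s/x/In} → row (0,6) (0,6) (0,6) (0,6)
{N/p/w/Out, N/p/w/In, N/s/w/Out, N/s/w/In} → row (4,4) (3,4) (0,6) (0,6)
{E/p/y/Out, E/p/x/Out, E/p/w/Out} → row (3,8) (3,8) (3,8) (3,8)
{E/p/y/In, E/p/x/In, E/p/w/In} → row (1,6) (1,6) (1,6) (1,6)
{E/s/y/Out, E/s/y/In, E/s/x/Out, E/s/x/In, E/s/w/Out, E/s/w/In} → row (3,7) (3,7) (6,1) (6,1)
That's 6 distinct rows out of 24 strategies.

6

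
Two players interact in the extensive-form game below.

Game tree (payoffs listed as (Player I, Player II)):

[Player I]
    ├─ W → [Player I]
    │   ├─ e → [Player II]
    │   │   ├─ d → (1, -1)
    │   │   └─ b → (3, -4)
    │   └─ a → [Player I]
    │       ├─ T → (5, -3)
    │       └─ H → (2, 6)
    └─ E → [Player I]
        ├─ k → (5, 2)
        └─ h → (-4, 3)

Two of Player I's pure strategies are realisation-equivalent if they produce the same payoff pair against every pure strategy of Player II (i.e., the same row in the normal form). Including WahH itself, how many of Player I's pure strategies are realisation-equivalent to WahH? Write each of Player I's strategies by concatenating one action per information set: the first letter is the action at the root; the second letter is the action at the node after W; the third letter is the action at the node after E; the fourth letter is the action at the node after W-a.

Row for WahH (columns d, b): (2,6) (2,6).
Under WahH, Player I's choice at the node after E can never be reached regardless of what Player II does, so varying those choices leaves every outcome unchanged.
Holding the reachable choices fixed and varying the unreachable one freely already gives 2 equivalent strategies.
No other strategy reproduces this row, so those 2 are the full class: WakH, WahH.

2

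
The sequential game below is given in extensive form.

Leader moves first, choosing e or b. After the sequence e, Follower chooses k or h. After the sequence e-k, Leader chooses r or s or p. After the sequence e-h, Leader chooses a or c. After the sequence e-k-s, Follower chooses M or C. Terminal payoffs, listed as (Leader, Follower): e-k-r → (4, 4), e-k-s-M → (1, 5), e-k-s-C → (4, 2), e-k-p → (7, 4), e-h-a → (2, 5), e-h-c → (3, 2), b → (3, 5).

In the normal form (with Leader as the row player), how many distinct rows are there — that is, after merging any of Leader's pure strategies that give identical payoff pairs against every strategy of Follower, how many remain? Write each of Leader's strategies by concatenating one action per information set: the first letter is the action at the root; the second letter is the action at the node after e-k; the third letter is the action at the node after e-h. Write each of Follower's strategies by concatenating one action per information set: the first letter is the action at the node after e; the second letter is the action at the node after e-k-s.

7

Leader has 12 pure strategies: era, erc, esa, esc, epa, epc, bra, brc, bsa, bsc, bpa, bpc. Columns: kM, kC, hM, hC.
{era} → row (4,4) (4,4) (2,5) (2,5)
{erc} → row (4,4) (4,4) (3,2) (3,2)
{esa} → row (1,5) (4,2) (2,5) (2,5)
{esc} → row (1,5) (4,2) (3,2) (3,2)
{epa} → row (7,4) (7,4) (2,5) (2,5)
{epc} → row (7,4) (7,4) (3,2) (3,2)
{bra, brc, bsa, bsc, bpa, bpc} → row (3,5) (3,5) (3,5) (3,5)
That's 7 distinct rows out of 12 strategies.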